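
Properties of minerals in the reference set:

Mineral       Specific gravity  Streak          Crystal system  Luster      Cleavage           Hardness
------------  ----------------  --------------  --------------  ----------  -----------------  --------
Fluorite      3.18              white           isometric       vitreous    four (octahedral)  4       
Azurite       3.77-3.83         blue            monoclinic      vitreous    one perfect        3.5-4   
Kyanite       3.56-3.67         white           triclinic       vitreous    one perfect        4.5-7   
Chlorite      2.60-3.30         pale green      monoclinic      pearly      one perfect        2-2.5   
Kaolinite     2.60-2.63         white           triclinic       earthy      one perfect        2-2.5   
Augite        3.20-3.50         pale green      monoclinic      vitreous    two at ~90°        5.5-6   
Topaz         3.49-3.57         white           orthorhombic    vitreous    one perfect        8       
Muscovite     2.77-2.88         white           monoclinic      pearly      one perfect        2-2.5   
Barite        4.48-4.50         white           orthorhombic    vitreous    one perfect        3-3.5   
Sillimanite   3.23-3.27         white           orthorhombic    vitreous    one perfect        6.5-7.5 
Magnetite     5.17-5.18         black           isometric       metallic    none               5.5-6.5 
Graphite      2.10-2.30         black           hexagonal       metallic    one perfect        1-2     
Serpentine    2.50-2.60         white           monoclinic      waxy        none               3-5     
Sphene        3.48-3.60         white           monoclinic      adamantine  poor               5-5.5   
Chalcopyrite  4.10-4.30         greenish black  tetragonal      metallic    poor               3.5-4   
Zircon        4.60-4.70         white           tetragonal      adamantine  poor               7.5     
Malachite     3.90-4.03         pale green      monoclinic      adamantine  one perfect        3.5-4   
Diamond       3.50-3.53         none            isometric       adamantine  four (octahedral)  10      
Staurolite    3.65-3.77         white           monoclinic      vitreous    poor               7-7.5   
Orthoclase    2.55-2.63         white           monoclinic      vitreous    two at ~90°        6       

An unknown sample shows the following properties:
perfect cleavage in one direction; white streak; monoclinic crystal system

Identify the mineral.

Perfect cleavage in one direction — leaves Azurite, Kyanite, Chlorite, Kaolinite, Topaz, Muscovite, Barite, Sillimanite, Graphite, Malachite.
White streak is inconsistent with Azurite, Chlorite, Graphite, Malachite.
Monoclinic crystal system — Muscovite remains.
Muscovite is the sole remaining match.

Muscovite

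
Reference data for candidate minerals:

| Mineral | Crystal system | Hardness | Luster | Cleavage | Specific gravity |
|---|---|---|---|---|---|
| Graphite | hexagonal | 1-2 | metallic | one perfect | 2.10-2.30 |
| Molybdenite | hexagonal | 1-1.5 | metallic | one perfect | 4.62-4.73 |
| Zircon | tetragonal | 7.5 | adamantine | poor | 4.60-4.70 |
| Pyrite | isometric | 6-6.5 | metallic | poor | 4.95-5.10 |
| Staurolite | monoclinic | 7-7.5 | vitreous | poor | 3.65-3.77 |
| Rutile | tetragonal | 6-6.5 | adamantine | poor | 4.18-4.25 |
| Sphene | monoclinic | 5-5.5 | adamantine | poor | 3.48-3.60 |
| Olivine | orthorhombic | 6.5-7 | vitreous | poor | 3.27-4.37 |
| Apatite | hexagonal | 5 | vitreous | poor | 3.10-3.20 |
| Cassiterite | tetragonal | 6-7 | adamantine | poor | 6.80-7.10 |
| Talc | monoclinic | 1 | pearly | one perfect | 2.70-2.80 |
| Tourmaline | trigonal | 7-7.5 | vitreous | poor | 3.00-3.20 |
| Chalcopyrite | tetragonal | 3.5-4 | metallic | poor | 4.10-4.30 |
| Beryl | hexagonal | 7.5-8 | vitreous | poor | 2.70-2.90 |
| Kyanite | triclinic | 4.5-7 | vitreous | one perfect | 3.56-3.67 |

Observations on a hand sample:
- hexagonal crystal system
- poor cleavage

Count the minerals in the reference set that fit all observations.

2

Hexagonal crystal system: only Graphite, Molybdenite, Apatite, Beryl remain.
Poor cleavage is inconsistent with Graphite, Molybdenite.
The minerals that satisfy all observations are Apatite, Beryl.
That is 2 minerals.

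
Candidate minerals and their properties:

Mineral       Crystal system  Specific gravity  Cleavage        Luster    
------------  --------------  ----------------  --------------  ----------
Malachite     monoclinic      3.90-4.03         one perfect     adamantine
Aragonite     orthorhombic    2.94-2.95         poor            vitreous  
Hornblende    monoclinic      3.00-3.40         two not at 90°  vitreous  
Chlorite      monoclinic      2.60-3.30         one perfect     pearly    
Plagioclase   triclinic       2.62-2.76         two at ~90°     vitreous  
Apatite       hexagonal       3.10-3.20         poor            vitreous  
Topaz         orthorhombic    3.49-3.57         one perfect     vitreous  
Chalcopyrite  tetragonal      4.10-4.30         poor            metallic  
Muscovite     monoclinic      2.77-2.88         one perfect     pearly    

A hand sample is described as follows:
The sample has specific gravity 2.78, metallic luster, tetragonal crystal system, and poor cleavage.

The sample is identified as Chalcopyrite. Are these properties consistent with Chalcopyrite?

Specific gravity 2.78 — Chalcopyrite has SG 4.10-4.30; inconsistent.
Metallic luster — consistent with Chalcopyrite (metallic luster).
Tetragonal crystal system — consistent with Chalcopyrite (tetragonal system).
Poor cleavage — consistent with Chalcopyrite (cleavage poor).
The specific gravity observation rules out Chalcopyrite.

Inconsistent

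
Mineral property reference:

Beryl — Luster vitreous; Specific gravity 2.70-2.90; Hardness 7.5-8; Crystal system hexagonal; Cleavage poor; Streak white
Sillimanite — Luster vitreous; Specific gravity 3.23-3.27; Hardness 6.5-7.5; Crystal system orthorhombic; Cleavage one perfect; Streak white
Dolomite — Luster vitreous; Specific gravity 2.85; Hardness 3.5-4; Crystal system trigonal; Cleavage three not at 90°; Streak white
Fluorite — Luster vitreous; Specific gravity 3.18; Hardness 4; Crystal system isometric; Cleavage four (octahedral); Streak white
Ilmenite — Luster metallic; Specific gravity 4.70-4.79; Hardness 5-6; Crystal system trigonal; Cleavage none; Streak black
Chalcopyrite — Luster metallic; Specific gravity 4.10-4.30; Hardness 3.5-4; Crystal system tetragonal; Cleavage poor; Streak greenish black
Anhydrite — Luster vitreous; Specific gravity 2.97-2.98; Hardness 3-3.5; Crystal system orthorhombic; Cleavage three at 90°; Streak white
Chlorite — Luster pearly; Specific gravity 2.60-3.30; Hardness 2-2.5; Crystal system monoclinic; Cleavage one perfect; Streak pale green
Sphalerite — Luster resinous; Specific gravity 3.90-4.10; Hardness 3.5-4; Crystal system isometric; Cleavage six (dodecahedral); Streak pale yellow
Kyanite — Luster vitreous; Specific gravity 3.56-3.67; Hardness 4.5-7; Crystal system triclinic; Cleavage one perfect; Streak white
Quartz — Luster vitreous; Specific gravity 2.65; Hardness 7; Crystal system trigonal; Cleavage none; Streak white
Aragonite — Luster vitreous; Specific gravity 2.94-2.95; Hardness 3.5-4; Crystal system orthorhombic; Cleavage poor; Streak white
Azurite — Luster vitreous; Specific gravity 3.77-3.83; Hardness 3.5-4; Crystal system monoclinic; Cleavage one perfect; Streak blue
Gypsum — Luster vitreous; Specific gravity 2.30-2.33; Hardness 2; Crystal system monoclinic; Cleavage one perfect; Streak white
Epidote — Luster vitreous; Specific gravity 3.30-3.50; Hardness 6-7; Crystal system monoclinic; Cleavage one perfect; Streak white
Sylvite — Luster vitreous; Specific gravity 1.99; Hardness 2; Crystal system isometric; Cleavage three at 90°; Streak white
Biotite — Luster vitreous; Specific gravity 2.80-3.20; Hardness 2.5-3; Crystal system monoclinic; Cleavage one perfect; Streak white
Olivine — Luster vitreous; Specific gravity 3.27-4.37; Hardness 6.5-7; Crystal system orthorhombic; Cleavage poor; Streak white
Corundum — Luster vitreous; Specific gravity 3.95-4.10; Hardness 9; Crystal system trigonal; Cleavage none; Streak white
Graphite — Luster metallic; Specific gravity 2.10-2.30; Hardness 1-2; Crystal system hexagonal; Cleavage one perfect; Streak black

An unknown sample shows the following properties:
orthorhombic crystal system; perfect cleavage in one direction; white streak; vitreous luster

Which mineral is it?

Orthorhombic crystal system: only Sillimanite, Anhydrite, Aragonite, Olivine remain.
Perfect cleavage in one direction: narrows the field to Sillimanite.
White streak: all remaining candidates fit.
Vitreous luster: every remaining candidate is consistent.
Sillimanite is the sole remaining match.

Sillimanite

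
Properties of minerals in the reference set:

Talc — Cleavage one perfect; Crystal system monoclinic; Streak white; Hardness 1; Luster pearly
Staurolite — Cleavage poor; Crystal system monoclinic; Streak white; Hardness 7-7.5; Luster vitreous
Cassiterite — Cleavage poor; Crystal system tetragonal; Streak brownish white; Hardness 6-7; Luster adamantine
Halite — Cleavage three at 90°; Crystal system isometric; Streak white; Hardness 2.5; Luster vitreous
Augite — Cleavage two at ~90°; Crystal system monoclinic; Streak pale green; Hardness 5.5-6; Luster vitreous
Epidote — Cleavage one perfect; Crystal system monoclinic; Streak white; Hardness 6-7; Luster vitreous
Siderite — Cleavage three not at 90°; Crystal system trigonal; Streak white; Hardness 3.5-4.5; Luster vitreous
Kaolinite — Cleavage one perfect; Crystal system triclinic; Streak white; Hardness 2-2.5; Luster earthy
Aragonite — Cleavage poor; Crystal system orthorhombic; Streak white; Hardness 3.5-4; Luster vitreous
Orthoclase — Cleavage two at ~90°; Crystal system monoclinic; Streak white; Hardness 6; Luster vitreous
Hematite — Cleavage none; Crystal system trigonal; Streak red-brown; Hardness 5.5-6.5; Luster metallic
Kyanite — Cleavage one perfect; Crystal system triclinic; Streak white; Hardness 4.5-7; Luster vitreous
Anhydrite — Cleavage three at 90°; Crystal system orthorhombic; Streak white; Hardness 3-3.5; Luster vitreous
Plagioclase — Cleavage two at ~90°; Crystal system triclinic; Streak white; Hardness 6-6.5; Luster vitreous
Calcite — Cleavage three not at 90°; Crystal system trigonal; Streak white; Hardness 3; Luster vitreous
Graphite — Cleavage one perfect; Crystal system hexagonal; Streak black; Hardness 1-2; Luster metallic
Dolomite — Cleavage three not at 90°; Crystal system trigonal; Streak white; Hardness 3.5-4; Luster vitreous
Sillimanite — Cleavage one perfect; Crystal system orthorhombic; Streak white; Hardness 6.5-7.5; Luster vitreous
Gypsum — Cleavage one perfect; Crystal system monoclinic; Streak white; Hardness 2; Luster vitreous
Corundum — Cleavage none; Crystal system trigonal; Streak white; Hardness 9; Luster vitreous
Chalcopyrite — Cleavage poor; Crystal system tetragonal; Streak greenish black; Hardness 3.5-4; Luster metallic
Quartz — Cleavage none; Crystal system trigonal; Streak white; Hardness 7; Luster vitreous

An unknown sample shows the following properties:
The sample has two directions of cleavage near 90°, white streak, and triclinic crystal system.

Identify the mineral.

Two directions of cleavage near 90° — Augite, Orthoclase, Plagioclase remain.
White streak rules out Augite.
Triclinic crystal system is inconsistent with Orthoclase.
Plagioclase is the sole remaining match.

Plagioclase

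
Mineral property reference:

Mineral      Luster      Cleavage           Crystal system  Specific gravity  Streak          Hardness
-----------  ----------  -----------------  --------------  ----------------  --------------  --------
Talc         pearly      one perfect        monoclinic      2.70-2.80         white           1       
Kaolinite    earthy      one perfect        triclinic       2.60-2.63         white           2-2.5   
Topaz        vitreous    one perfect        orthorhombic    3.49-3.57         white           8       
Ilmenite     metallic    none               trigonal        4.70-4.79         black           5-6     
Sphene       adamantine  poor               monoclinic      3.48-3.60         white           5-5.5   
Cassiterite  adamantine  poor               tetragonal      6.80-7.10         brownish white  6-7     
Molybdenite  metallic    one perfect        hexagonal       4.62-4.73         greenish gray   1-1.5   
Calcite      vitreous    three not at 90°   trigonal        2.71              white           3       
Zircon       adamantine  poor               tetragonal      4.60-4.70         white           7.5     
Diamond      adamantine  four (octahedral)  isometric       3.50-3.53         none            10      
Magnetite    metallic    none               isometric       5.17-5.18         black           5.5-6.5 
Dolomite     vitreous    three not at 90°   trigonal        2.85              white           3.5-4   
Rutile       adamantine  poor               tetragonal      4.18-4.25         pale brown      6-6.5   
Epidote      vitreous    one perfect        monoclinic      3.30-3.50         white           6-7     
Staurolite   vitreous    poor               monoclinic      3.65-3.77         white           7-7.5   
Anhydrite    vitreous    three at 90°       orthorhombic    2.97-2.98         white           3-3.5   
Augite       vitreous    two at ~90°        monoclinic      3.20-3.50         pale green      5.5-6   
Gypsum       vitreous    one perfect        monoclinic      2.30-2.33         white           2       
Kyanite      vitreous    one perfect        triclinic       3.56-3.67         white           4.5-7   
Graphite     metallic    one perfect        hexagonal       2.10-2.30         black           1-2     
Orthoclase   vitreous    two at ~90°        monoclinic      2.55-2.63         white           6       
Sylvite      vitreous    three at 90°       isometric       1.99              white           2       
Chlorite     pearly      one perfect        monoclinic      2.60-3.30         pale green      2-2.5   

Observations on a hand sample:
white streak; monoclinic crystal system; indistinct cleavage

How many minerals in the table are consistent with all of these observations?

White streak: leaves Talc, Kaolinite, Topaz, Sphene, Calcite, Zircon, Dolomite, Epidote, Staurolite, Anhydrite, Gypsum, Kyanite, Orthoclase, Sylvite.
Monoclinic crystal system: only Talc, Sphene, Epidote, Staurolite, Gypsum, Orthoclase remain.
Indistinct cleavage: only Sphene, Staurolite remain.
Remaining candidates: Sphene, Staurolite.
That is 2 minerals.

2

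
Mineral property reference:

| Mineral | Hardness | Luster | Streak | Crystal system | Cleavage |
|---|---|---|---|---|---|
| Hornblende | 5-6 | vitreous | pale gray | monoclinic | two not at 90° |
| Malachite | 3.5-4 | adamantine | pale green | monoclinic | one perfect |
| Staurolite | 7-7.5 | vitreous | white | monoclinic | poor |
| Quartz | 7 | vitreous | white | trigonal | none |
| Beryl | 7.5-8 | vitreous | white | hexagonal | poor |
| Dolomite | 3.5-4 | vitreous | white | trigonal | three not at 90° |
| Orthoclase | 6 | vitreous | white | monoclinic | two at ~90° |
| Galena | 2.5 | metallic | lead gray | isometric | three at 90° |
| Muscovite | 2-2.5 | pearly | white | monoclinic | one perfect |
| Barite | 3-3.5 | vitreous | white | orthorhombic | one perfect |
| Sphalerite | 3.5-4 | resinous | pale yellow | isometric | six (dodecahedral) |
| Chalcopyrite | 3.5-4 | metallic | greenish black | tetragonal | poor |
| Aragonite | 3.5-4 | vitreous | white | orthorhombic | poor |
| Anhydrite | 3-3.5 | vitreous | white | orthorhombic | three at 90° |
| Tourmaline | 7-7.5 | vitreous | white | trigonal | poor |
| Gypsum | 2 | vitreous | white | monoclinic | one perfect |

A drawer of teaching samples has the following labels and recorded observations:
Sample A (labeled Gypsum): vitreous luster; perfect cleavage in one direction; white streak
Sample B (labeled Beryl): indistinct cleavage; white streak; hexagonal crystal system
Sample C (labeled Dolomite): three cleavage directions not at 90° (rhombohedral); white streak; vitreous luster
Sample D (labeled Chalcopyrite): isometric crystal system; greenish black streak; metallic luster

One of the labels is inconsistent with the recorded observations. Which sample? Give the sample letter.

Sample A: nothing contradicts Gypsum.
Sample B: nothing contradicts Beryl.
Sample C: nothing contradicts Dolomite.
Sample D: Chalcopyrite has tetragonal system, but the record shows isometric crystal system — this label is wrong.
Only sample D is inconsistent with its label.

D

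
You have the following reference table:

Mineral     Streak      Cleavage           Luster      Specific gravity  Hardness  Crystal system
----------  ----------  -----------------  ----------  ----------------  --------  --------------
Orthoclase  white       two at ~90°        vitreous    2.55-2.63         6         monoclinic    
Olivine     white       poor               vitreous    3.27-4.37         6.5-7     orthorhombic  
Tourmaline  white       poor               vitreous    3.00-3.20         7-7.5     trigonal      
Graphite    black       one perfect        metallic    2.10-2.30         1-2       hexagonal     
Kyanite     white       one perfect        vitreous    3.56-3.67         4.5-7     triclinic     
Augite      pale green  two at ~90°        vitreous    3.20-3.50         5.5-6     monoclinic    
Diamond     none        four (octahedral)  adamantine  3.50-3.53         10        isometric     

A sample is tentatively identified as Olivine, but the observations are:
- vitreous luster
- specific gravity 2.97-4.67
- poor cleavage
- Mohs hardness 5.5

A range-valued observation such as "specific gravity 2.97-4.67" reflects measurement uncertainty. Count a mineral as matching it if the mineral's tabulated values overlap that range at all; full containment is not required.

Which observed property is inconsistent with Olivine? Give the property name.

hardness

Vitreous luster: Olivine has vitreous luster — matches.
Specific gravity 2.97-4.67: Olivine has SG 3.27-4.37 — matches.
Poor cleavage: Olivine has cleavage poor — matches.
Mohs hardness 5.5: Olivine has hardness 6.5-7 — outside the reference range.
The hardness is the one property that does not fit.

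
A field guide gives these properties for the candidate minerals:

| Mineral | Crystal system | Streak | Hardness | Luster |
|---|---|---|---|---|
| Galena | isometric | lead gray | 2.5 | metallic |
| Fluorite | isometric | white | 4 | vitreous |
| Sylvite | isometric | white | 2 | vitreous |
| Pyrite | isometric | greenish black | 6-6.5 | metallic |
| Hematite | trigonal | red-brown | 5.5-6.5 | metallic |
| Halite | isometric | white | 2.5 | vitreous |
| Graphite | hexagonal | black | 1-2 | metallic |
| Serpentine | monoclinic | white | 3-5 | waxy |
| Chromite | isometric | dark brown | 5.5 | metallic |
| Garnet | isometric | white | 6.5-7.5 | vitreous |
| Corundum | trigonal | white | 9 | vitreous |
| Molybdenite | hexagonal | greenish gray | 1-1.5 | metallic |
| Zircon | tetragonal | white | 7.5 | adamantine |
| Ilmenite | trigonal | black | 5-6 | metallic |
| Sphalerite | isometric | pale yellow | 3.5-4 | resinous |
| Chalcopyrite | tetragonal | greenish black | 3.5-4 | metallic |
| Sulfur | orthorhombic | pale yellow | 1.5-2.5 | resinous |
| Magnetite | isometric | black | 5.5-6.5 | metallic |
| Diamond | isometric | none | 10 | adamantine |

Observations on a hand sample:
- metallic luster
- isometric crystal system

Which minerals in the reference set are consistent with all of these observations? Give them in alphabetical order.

Chromite, Galena, Magnetite, Pyrite

Metallic luster: only Galena, Pyrite, Hematite, Graphite, Chromite, Molybdenite, Ilmenite, Chalcopyrite, Magnetite remain.
Isometric crystal system: leaves Galena, Pyrite, Chromite, Magnetite.
Remaining candidates: Chromite, Galena, Magnetite, Pyrite.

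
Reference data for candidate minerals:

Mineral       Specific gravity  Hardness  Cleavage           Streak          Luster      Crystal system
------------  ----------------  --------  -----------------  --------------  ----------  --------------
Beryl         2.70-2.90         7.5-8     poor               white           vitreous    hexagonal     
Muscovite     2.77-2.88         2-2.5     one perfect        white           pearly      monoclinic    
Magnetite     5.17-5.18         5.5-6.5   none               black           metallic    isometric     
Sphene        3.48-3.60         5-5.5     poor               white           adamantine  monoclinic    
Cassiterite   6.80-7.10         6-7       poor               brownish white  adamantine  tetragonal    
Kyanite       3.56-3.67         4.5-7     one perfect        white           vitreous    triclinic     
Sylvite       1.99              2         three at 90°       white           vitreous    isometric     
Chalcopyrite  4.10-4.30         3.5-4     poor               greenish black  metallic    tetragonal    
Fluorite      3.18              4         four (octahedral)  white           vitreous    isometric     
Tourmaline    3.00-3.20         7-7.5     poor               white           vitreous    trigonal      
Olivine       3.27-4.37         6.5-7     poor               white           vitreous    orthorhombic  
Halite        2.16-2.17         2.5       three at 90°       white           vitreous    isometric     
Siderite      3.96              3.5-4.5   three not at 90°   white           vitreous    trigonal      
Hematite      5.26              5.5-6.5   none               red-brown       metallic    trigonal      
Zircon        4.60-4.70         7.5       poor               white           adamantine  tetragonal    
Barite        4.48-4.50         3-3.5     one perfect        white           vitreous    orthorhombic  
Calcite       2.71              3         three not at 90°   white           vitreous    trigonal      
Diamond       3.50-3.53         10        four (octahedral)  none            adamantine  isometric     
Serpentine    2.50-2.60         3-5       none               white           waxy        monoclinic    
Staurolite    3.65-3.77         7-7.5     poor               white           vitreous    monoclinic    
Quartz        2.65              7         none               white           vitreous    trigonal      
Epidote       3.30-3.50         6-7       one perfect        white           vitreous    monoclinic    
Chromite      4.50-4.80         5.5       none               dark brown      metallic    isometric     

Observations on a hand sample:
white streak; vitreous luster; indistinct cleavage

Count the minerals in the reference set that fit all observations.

4

White streak excludes Magnetite, Cassiterite, Chalcopyrite, Hematite, Diamond, Chromite.
Vitreous luster eliminates Muscovite, Sphene, Zircon, Serpentine.
Indistinct cleavage: only Beryl, Tourmaline, Olivine, Staurolite remain.
Consistent with every observation: Beryl, Olivine, Staurolite, Tourmaline.
That is 4 minerals.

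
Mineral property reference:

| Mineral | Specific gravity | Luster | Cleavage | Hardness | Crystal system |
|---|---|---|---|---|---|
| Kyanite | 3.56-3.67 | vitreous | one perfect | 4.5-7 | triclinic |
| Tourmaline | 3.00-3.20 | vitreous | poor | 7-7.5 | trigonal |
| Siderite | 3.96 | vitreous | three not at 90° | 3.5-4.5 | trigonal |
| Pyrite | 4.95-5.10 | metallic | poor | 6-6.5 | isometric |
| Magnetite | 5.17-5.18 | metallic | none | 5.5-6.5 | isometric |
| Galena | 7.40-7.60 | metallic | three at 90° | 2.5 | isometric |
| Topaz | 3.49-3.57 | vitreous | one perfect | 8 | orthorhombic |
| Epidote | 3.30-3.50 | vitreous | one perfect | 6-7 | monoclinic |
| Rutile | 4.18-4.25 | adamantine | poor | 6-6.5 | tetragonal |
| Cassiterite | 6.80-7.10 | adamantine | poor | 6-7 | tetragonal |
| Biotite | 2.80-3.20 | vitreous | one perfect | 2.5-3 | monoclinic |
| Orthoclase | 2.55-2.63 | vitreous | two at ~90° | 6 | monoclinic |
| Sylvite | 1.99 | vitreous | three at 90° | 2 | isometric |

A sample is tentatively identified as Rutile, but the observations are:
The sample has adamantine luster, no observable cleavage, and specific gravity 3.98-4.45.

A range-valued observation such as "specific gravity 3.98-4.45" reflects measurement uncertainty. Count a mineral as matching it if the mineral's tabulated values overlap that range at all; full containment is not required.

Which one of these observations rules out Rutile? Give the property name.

cleavage

Adamantine luster: Rutile has adamantine luster — matches.
No observable cleavage: Rutile has cleavage poor — does not match.
Specific gravity 3.98-4.45: Rutile has SG 4.18-4.25 — matches.
The cleavage is the one property that does not fit.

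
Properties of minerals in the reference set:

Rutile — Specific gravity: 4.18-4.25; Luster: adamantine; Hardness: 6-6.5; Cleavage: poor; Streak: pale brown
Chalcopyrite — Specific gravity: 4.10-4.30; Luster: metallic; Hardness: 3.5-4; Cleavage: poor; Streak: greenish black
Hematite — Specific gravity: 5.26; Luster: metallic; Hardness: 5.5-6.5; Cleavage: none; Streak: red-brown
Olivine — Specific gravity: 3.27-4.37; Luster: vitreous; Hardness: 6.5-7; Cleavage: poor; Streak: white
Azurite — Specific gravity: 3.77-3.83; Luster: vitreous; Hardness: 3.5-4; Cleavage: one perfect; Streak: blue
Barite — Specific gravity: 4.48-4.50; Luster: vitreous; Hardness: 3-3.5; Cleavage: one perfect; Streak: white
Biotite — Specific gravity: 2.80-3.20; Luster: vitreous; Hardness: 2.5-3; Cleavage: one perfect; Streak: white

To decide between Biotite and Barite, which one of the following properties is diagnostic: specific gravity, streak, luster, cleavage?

Specific gravity: Biotite 2.80-3.20, Barite 4.48-4.50 — different.
Streak: both white — shared.
Luster: both vitreous — shared.
Cleavage: both one perfect — shared.
Only specific gravity differs between Biotite and Barite among the listed tests.

specific gravity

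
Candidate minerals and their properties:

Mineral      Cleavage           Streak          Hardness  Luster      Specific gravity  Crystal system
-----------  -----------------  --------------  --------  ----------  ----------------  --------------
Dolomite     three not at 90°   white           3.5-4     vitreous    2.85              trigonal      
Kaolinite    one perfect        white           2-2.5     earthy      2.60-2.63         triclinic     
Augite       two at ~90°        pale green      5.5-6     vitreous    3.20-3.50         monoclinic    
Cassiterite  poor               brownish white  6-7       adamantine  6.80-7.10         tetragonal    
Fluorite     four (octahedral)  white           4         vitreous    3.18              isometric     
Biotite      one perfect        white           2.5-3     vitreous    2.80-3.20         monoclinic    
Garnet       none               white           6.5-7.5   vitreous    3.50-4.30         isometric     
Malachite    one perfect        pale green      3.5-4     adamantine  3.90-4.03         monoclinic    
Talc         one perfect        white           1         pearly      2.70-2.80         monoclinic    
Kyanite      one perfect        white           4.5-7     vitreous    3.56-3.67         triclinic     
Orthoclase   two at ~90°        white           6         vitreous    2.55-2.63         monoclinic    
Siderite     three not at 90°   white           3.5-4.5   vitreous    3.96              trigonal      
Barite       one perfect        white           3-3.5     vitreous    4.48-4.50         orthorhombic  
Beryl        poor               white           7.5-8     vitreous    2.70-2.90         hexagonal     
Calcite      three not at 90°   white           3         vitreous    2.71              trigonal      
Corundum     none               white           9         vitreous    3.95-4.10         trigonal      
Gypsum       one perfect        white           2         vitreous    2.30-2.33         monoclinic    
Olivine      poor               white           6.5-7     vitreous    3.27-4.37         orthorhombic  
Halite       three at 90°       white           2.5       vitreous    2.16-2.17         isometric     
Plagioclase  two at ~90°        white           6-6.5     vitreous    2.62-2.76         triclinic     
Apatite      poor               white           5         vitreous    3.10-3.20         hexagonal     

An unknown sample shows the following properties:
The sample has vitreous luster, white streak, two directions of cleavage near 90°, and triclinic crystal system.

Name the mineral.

Vitreous luster eliminates Kaolinite, Cassiterite, Malachite, Talc.
White streak eliminates Augite.
Two directions of cleavage near 90° — leaves Orthoclase, Plagioclase.
Triclinic crystal system eliminates Orthoclase.
Plagioclase is the sole remaining match.

Plagioclase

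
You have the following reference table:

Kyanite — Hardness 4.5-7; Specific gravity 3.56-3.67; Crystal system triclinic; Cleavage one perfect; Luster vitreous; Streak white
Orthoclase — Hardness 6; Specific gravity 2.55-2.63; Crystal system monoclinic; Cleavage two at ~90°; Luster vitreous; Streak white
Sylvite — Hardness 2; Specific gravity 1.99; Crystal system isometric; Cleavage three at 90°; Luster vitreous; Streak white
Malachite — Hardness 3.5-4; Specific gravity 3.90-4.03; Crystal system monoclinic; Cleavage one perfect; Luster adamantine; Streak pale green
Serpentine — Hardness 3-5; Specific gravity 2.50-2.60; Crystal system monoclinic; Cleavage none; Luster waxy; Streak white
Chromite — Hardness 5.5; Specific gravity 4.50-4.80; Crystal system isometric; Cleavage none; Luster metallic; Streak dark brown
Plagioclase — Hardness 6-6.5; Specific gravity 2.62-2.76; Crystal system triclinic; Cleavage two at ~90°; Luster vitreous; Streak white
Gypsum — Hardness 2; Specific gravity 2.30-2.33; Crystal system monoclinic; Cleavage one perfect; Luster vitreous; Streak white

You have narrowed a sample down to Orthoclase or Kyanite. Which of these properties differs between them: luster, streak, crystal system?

crystal system

Luster: both vitreous — identical.
Streak: both white — identical.
Crystal system: Orthoclase monoclinic, Kyanite triclinic — these differ.
Crystal system is the diagnostic property here.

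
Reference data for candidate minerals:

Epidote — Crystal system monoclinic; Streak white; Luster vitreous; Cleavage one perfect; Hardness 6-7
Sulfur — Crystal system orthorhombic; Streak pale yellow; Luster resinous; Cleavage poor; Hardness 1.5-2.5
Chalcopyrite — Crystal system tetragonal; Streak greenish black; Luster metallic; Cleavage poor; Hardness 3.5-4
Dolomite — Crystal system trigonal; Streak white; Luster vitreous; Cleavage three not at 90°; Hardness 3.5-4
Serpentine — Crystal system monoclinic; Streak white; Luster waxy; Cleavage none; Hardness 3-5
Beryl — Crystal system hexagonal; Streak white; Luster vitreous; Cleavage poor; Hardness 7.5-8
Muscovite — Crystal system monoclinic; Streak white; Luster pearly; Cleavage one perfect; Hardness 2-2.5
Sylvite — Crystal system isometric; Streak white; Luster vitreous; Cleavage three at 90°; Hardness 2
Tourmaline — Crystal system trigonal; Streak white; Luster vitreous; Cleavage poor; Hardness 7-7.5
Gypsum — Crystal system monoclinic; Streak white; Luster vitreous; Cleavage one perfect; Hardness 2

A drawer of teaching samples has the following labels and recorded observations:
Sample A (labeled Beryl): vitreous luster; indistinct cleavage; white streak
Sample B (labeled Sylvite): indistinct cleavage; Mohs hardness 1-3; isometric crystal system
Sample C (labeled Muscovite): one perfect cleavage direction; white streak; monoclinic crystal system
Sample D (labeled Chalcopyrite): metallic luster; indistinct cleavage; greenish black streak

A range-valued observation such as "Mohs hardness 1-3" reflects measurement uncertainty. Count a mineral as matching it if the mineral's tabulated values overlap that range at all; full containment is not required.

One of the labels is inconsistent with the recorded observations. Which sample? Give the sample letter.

B

Sample A: every observation is compatible with the reference values for Beryl.
Sample B: Sylvite has cleavage three at 90°, but the record shows indistinct cleavage — this label is wrong.
Sample C: every observation is compatible with the reference values for Muscovite.
Sample D: every observation is compatible with the reference values for Chalcopyrite.
Only sample B is inconsistent with its label.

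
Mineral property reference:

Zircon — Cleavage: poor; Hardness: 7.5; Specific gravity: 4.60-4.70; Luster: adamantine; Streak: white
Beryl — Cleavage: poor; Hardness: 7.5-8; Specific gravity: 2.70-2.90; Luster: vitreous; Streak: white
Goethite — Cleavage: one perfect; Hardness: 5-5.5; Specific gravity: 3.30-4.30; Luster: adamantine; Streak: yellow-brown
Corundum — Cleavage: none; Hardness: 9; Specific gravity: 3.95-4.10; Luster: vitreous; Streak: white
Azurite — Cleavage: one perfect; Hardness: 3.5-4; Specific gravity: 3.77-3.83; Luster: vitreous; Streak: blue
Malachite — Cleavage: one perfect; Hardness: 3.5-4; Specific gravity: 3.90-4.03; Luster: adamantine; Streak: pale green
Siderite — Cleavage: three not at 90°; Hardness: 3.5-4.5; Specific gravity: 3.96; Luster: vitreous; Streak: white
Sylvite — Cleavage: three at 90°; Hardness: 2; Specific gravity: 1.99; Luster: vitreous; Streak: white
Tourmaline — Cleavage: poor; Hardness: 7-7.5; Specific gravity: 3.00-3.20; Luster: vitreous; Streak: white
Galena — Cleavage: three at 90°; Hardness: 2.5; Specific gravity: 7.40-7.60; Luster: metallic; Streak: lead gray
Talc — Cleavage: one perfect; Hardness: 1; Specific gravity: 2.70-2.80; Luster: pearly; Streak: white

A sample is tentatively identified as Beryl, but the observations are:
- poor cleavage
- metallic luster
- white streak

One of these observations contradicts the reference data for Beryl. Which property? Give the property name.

Poor cleavage: Beryl has cleavage poor — agrees.
Metallic luster: Beryl has vitreous luster — outside the reference range.
White streak: Beryl has white streak — agrees.
Only the luster is inconsistent.

luster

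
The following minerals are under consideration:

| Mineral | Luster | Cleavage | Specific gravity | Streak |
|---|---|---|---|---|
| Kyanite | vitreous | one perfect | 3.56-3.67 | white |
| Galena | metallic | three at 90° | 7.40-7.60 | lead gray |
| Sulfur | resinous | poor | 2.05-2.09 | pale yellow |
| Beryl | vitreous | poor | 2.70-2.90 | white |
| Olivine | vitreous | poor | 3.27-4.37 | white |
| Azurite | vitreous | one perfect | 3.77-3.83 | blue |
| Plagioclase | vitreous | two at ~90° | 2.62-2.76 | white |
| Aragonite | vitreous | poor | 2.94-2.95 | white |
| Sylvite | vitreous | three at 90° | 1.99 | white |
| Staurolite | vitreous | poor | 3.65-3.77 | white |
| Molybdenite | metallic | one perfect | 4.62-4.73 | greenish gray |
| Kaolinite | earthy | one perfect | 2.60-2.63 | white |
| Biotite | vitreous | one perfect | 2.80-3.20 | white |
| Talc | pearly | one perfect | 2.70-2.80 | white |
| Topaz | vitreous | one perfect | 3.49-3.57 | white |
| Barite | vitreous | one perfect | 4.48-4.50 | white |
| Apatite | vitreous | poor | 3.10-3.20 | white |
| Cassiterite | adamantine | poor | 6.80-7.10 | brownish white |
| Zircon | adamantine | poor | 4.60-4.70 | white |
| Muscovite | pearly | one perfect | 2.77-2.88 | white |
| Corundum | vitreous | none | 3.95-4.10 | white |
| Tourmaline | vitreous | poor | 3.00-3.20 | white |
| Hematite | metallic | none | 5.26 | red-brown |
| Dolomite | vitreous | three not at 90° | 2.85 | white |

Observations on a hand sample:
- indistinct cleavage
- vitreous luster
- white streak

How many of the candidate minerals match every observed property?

6

Indistinct cleavage — leaves Sulfur, Beryl, Olivine, Aragonite, Staurolite, Apatite, Cassiterite, Zircon, Tourmaline.
Vitreous luster rules out Sulfur, Cassiterite, Zircon.
White streak — no further eliminations.
The minerals that satisfy all observations are Apatite, Aragonite, Beryl, Olivine, Staurolite, Tourmaline.
That is 6 minerals.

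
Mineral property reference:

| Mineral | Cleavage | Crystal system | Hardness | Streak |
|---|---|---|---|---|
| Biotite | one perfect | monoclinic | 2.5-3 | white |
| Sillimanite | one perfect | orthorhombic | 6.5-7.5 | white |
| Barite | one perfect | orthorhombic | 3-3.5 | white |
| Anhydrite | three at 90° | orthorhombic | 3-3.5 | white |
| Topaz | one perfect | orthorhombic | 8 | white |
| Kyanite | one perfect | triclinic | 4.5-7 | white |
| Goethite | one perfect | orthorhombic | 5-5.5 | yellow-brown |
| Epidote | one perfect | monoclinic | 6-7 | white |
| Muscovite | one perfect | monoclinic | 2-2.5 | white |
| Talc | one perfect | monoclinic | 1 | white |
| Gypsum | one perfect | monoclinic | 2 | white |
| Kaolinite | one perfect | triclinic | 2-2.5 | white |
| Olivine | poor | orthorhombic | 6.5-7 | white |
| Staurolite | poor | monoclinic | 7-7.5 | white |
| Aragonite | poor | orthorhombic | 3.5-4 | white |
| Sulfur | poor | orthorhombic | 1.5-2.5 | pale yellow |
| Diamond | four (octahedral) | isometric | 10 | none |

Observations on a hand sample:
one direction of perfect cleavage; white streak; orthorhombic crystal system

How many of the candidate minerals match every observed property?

3

One direction of perfect cleavage eliminates Anhydrite, Olivine, Staurolite, Aragonite, Sulfur, Diamond.
White streak is inconsistent with Goethite.
Orthorhombic crystal system — leaves Sillimanite, Barite, Topaz.
The minerals that satisfy all observations are Barite, Sillimanite, Topaz.
That is 3 minerals.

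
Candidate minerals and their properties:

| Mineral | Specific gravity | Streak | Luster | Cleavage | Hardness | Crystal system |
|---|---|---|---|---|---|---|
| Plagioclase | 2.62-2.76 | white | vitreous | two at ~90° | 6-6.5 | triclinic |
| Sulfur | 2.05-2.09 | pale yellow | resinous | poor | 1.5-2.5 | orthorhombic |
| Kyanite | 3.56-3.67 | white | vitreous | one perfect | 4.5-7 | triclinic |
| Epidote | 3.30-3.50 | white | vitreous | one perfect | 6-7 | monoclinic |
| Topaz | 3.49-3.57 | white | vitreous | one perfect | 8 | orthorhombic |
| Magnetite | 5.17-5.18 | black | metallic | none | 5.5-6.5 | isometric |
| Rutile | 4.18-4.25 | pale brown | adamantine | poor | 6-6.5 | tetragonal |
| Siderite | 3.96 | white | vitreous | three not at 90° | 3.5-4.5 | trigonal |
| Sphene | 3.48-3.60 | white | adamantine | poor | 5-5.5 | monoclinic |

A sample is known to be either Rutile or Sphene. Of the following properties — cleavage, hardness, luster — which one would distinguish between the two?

Cleavage: both poor — identical.
Hardness: Rutile 6-6.5, Sphene 5-5.5 — distinct.
Luster: both adamantine — identical.
Only hardness differs between Rutile and Sphene among the listed tests.

hardness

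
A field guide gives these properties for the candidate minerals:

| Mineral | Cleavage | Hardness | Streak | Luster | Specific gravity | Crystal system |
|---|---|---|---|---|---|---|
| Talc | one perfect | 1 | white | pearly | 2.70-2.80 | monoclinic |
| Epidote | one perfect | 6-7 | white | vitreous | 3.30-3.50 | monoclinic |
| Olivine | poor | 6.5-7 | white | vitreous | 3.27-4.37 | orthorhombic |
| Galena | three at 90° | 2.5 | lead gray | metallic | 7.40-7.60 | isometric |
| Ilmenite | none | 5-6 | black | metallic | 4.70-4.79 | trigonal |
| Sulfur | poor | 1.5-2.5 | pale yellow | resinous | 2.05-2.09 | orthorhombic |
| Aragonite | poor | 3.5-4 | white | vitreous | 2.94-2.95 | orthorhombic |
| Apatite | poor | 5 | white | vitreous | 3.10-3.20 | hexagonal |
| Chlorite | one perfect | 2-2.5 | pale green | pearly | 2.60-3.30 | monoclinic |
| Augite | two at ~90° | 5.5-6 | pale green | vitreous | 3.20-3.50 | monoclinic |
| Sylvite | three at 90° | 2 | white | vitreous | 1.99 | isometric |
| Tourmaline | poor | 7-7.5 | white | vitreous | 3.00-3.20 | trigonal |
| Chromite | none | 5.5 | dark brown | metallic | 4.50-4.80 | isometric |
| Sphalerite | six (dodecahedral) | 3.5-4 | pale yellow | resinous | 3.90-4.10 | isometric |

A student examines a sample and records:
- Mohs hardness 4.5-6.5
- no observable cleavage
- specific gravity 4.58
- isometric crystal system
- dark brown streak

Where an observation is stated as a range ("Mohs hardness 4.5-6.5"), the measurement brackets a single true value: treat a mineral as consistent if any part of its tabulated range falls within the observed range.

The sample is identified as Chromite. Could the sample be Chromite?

Consistent

Mohs hardness 4.5-6.5 — is consistent with Chromite (hardness 5.5).
No observable cleavage — is consistent with Chromite (cleavage none).
Specific gravity 4.58 — is consistent with Chromite (SG 4.50-4.80).
Isometric crystal system — is consistent with Chromite (isometric system).
Dark brown streak — is consistent with Chromite (dark brown streak).
Nothing contradicts Chromite.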